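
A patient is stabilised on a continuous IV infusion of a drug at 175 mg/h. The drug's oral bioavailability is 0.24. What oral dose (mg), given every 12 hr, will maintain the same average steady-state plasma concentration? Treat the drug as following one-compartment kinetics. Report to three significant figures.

To maintain the same Css, the systemic dosing rate must be unchanged: F·D/τ = infusion rate.
D = rate × τ / F = 175 × 12 / 0.24 = 8750 mg

8750 mg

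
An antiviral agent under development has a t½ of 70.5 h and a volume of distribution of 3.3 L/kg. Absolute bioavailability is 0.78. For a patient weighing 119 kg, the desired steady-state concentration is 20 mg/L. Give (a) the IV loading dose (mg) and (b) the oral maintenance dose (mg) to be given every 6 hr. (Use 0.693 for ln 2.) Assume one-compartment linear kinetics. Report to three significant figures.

Total Vd = 3.3 × 119 = 392.7 L
LD = Vd × C = 392.7 × 20 = 7854 mg
CL = 0.693 × Vd / t½ = 0.693 × 392.7 / 70.5 = 3.860 L/h
D = CL × Css × τ / F = 3.860 × 20 × 6 / 0.78 = 593.8 mg

(a) 7850 mg; (b) 594 mg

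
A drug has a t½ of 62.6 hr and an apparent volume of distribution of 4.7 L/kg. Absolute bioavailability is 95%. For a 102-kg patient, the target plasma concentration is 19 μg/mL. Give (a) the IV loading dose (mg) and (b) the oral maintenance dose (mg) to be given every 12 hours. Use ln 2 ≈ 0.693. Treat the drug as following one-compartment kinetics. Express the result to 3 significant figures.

Total Vd = 4.7 × 102 = 479.4 L
LD = Vd × C = 479.4 × 19 = 9109 mg
CL = 0.693 × Vd / t½ = 0.693 × 479.4 / 62.6 = 5.307 L/h
D = CL × Css × τ / F = 5.307 × 19 × 12 / 0.95 = 1274 mg

(a) 9110 mg; (b) 1270 mg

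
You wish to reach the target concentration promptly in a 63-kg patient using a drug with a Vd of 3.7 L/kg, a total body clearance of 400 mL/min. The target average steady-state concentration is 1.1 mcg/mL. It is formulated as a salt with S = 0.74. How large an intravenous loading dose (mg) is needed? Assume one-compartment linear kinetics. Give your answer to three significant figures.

Vd = 3.7 L/kg × 63 kg = 233.1 L
Loading dose depends on Vd (not clearance): it fills the distribution volume.
LD = Vd × C / S = 233.1 × 1.100 / 0.74 = 346.5 mg

347 mg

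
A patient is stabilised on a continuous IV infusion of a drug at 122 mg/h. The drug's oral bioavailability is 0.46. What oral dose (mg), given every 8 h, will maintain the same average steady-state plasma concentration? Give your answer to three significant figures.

To maintain the same Css, the systemic dosing rate must be unchanged: F·D/τ = infusion rate.
D = rate × τ / F = 122 × 8 / 0.46 = 2122 mg

2120 mg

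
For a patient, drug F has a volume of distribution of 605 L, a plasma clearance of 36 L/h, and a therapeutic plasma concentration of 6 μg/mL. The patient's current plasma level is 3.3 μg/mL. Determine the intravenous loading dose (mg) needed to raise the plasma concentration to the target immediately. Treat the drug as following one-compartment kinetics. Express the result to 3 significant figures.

Loading dose depends on Vd (not clearance): it fills the distribution volume.
Concentration deficit ΔC = 6 − 3.3 = 2.700 mg/L
LD = Vd × ΔC = 605.0 × 2.700 = 1634 mg

1630 mg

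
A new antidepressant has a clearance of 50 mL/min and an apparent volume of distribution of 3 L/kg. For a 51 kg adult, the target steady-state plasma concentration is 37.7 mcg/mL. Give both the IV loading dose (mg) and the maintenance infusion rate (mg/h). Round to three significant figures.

Vd = 3 L/kg × 51 kg = 153.0 L
LD = Vd · C_target = 153.0 × 37.7 = 5768 mg
CL = 50 mL/min = 50 × 0.06 = 3.000 L/h
Maintenance infusion rate = CL × Css = 3.000 × 37.7 = 113.1 mg/h

(a) 5770 mg; (b) 113 mg/h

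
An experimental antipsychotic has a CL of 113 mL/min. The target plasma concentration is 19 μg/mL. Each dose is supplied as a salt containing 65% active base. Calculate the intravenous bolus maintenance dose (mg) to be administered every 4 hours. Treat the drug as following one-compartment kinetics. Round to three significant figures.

793 mg

CL = 113 mL/min × 60/1000 = 6.780 L/h
D = CL × Css × τ / S = 6.780 × 19 × 4 / 0.65 = 792.7 mg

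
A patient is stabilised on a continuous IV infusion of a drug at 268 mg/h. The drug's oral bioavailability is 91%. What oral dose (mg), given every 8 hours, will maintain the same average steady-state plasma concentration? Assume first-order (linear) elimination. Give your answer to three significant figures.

2360 mg

To maintain the same Css, the systemic dosing rate must be unchanged: F·D/τ = infusion rate.
D = rate × τ / F = 268 × 8 / 0.91 = 2356 mg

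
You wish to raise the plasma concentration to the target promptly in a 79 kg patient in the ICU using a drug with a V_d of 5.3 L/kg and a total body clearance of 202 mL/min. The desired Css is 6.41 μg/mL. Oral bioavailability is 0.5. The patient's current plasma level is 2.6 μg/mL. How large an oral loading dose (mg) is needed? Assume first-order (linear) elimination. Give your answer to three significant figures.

Total Vd = 5.3 × 79 = 418.7 L
Concentration deficit ΔC = 6.41 − 2.6 = 3.810 mg/L
LD = Vd × ΔC / F = 418.7 × 3.810 / 0.5 = 3190 mg

3190 mg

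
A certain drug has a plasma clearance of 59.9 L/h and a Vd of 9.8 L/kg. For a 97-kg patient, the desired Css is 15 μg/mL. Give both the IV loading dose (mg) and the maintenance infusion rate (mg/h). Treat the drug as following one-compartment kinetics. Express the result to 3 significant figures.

(a) 14300 mg; (b) 899 mg/h

Vd = 9.8 L/kg × 97 kg = 950.6 L
LD = Vd · C_target = 950.6 × 15 = 14260 mg
Maintenance: replace elimination → rate = CL × Css = 59.90 × 15 = 898.5 mg/h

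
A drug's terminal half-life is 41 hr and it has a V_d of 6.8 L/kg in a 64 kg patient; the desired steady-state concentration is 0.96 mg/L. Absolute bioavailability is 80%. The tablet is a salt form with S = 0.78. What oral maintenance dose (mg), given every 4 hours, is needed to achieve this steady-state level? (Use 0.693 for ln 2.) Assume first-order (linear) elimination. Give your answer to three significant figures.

Total Vd = 6.8 × 64 = 435.2 L
CL = ln 2 · Vd / t½ = 0.693 × 435.2 / 41 = 7.356 L/h
D = CL × Css × τ / F / S = 7.356 × 0.96 × 4 / 0.8 / 0.78 = 45.27 mg

45.3 mg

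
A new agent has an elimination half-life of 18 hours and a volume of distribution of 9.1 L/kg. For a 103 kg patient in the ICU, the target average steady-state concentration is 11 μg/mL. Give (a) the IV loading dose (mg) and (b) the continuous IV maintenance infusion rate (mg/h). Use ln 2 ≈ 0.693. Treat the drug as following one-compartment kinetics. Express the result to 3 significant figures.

Vd(total) = 103 kg × 9.1 L/kg = 937.3 L
LD = Vd × C = 937.3 × 11 = 10310 mg
CL = 0.693 × Vd / t½ = 0.693 × 937.3 / 18 = 36.09 L/h
Infusion rate = CL × Css = 36.09 × 11 = 397.0 mg/h

(a) 10300 mg; (b) 397 mg/h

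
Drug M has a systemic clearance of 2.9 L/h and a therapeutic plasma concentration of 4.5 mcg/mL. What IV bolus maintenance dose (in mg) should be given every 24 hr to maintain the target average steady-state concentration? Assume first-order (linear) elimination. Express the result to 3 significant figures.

D = CL × Css × τ = 2.900 × 4.5 × 24 = 313.2 mg

313 mg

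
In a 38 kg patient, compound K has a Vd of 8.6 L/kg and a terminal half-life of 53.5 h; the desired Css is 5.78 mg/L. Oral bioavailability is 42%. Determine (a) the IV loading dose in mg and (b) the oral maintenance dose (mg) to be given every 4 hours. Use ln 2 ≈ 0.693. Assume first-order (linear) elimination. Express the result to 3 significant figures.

(a) 1890 mg; (b) 233 mg

Total Vd = 8.6 × 38 = 326.8 L
LD = Vd × C = 326.8 × 5.78 = 1889 mg
CL = 0.693 × Vd / t½ = 0.693 × 326.8 / 53.5 = 4.233 L/h
D = CL × Css × τ / F = 4.233 × 5.78 × 4 / 0.42 = 233.0 mg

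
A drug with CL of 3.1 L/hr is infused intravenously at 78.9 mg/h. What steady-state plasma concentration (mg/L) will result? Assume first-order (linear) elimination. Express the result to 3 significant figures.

25.5 mg/L

Css = rate / CL = 78.9 / 3.100 = 25.45 mg/L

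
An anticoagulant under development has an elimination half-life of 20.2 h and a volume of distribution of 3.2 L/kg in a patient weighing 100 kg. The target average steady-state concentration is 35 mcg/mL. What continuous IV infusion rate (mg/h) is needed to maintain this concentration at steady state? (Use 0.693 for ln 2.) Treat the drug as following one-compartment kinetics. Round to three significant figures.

Vd = 3.2 L/kg × 100 kg = 320.0 L
k = 0.693/20.2 = 0.03431 h⁻¹, so CL = k·Vd = 0.03431 × 320.0 = 10.98 L/h
Infusion rate = CL × Css = 10.98 × 35 = 384.3 mg/h

384 mg/h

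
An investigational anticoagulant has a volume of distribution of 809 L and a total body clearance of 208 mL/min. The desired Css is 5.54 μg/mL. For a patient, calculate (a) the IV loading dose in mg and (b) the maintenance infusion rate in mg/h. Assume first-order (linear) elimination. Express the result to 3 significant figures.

(a) 4480 mg; (b) 69.1 mg/h

Loading dose = Vd × C = 809.0 × 5.54 = 4482 mg
Convert clearance: 208 mL/min × 60 min/h ÷ 1000 mL/L = 12.48 L/h
Maintenance: replace elimination → rate = CL × Css = 12.48 × 5.54 = 69.14 mg/h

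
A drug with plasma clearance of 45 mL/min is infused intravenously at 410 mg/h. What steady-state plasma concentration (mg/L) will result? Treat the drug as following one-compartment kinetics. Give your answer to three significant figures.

Convert clearance: 45 mL/min × 60 min/h ÷ 1000 mL/L = 2.700 L/h
Css = rate / CL = 410 / 2.700 = 151.9 mg/L

152 mg/L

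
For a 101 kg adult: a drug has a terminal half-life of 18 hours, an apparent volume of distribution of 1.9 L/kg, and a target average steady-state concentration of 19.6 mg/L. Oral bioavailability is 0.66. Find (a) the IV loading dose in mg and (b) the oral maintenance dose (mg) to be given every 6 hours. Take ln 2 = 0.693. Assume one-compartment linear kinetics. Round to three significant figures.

(a) 3760 mg; (b) 1320 mg

Total Vd = 1.9 × 101 = 191.9 L
LD = Vd × C = 191.9 × 19.6 = 3761 mg
CL = 0.693 × Vd / t½ = 0.693 × 191.9 / 18 = 7.388 L/h
D = CL × Css × τ / F = 7.388 × 19.6 × 6 / 0.66 = 1316 mg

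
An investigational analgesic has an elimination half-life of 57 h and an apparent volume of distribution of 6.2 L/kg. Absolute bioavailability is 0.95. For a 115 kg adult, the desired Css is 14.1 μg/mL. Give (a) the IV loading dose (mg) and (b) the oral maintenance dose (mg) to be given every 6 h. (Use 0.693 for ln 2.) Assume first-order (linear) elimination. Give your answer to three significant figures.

Vd = 6.2 L/kg × 115 kg = 713.0 L
LD = Vd × C = 713.0 × 14.1 = 10050 mg
CL = 0.693 × Vd / t½ = 0.693 × 713.0 / 57 = 8.669 L/h
D = CL × Css × τ / F = 8.669 × 14.1 × 6 / 0.95 = 772.0 mg

(a) 10100 mg; (b) 772 mg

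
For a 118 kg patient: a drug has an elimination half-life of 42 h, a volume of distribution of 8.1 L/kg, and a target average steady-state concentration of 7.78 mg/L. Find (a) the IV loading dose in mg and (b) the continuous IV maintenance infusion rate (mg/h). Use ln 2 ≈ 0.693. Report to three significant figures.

Vd(total) = 118 kg × 8.1 L/kg = 955.8 L
LD = Vd × C = 955.8 × 7.78 = 7436 mg
CL = 0.693 × Vd / t½ = 0.693 × 955.8 / 42 = 15.77 L/h
Infusion rate = CL × Css = 15.77 × 7.78 = 122.7 mg/h

(a) 7440 mg; (b) 123 mg/h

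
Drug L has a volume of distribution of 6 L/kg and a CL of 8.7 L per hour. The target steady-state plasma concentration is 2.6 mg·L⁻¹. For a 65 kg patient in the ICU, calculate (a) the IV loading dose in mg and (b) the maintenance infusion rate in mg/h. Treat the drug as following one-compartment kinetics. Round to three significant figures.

(a) 1010 mg; (b) 22.6 mg/h

Vd(total) = 65 kg × 6 L/kg = 390.0 L
Loading dose = Vd × C = 390.0 × 2.6 = 1014 mg
Maintenance infusion rate = CL × Css = 8.700 × 2.6 = 22.62 mg/h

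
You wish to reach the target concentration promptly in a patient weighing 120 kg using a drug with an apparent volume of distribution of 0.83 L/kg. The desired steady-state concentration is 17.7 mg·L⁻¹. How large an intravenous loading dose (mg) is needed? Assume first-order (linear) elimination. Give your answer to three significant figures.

1760 mg

Vd(total) = 120 kg × 0.83 L/kg = 99.60 L
The loading dose fills Vd to the target concentration.
LD = Vd × C = 99.60 × 17.70 = 1763 mg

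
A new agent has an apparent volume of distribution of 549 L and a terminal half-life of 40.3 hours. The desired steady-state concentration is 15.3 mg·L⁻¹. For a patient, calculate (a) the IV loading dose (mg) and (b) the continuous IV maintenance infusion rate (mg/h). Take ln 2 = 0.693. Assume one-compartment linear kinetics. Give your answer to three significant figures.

(a) 8400 mg; (b) 144 mg/h

LD = Vd × C = 549.0 × 15.3 = 8400 mg
CL = 0.693 × Vd / t½ = 0.693 × 549.0 / 40.3 = 9.441 L/h
Infusion rate = CL × Css = 9.441 × 15.3 = 144.4 mg/h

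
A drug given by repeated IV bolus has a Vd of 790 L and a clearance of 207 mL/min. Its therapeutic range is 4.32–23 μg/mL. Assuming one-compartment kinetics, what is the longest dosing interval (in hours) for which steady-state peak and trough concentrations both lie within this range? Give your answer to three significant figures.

Convert clearance: 207 mL/min × 60 min/h ÷ 1000 mL/L = 12.42 L/h
k = CL / Vd = 12.42 / 790.0 = 0.01572 h⁻¹
Between IV bolus doses, concentration decays as C = C₀·e^(−kτ), so C_peak/C_trough = e^(kτ).
τ_max = ln(C_peak/C_trough) / k = ln(23/4.32) / 0.01572 = 1.672 / 0.01572 = 106.4 h

106 h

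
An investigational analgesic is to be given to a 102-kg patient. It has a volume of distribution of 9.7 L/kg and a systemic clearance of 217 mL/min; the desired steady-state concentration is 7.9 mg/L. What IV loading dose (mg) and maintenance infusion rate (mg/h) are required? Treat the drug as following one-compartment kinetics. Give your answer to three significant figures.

Vd(total) = 102 kg × 9.7 L/kg = 989.4 L
LD = Vd · C_target = 989.4 × 7.9 = 7816 mg
CL = 217 mL/min = 217 × 0.06 = 13.02 L/h
Maintenance: replace elimination → rate = CL × Css = 13.02 × 7.9 = 102.9 mg/h

(a) 7820 mg; (b) 103 mg/h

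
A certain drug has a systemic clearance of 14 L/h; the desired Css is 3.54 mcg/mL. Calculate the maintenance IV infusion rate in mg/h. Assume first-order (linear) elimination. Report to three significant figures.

49.6 mg/h

Rate = CL × Css = 14.00 × 3.54 = 49.56 mg/h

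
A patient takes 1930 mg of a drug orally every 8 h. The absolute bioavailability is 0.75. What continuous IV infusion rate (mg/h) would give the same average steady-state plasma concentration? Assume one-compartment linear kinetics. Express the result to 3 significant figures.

181 mg/h

Equivalent systemic input: infusion rate = F·D/τ.
Rate = 0.75 × 1930 / 8 = 180.9 mg/h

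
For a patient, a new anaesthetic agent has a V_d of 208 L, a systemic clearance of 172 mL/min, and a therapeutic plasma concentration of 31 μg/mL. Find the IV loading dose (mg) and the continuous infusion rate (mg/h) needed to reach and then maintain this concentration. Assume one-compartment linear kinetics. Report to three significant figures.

Loading dose = Vd × C = 208.0 × 31 = 6448 mg
CL = 172 mL/min × 60/1000 = 10.32 L/h
Maintenance infusion rate = CL × Css = 10.32 × 31 = 319.9 mg/h

(a) 6450 mg; (b) 320 mg/h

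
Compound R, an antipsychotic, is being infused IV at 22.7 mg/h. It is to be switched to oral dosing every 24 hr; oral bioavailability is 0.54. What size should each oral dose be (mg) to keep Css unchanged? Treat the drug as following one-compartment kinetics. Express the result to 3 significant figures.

1010 mg

To maintain the same Css, the systemic dosing rate must be unchanged: F·D/τ = infusion rate.
D = rate × τ / F = 22.7 × 24 / 0.54 = 1009 mg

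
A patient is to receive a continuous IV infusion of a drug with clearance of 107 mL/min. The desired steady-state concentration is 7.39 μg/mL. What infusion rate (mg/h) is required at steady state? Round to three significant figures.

47.4 mg/h

CL = 107 mL/min = 107 × 0.06 = 6.420 L/h
Rate = CL × Css = 6.420 × 7.39 = 47.44 mg/h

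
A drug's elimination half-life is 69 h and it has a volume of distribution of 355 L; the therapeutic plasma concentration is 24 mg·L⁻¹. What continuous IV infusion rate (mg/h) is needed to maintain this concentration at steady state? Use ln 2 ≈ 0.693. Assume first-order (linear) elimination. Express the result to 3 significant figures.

CL = 0.693 × Vd / t½ = 0.693 × 355.0 / 69 = 3.565 L/h
Infusion rate = CL × Css = 3.565 × 24 = 85.56 mg/h

85.6 mg/h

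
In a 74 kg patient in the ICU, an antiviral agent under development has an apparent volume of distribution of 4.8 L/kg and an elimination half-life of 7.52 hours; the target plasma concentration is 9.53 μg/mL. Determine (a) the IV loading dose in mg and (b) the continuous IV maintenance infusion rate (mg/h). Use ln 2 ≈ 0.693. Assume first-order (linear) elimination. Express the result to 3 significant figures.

Vd(total) = 74 kg × 4.8 L/kg = 355.2 L
LD = Vd × C = 355.2 × 9.53 = 3385 mg
CL = 0.693 × Vd / t½ = 0.693 × 355.2 / 7.52 = 32.73 L/h
Infusion rate = CL × Css = 32.73 × 9.53 = 311.9 mg/h

(a) 3390 mg; (b) 312 mg/h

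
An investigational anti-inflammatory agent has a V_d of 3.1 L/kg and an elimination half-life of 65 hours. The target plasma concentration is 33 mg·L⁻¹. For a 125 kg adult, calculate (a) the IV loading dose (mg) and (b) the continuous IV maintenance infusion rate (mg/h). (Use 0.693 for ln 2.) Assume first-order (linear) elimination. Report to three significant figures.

(a) 12800 mg; (b) 136 mg/h

Vd = 3.1 L/kg × 125 kg = 387.5 L
LD = Vd × C = 387.5 × 33 = 12790 mg
CL = 0.693 × Vd / t½ = 0.693 × 387.5 / 65 = 4.131 L/h
Infusion rate = CL × Css = 4.131 × 33 = 136.3 mg/h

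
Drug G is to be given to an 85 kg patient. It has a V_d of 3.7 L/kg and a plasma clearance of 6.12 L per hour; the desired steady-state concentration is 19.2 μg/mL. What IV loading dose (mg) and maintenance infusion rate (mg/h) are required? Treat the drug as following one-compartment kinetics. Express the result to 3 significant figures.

Vd(total) = 85 kg × 3.7 L/kg = 314.5 L
Loading dose = Vd × C = 314.5 × 19.2 = 6038 mg
Infusion rate = 6.120 L/h × 19.2 mg/L = 117.5 mg/h

(a) 6040 mg; (b) 118 mg/h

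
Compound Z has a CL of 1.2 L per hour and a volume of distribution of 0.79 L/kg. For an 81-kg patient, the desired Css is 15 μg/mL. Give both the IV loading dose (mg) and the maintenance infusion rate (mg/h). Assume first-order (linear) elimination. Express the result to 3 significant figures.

(a) 960 mg; (b) 18.0 mg/h

Vd = 0.79 L/kg × 81 kg = 63.99 L
Loading: fill Vd to C_target → 63.99 L × 15 mg/L = 959.9 mg
Maintenance infusion rate = CL × Css = 1.200 × 15 = 18.00 mg/h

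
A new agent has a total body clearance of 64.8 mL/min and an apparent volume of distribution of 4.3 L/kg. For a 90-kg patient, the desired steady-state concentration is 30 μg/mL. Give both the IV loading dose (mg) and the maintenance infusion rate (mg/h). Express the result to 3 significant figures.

(a) 11600 mg; (b) 117 mg/h

Vd(total) = 90 kg × 4.3 L/kg = 387.0 L
Loading: fill Vd to C_target → 387.0 L × 30 mg/L = 11610 mg
Convert clearance: 64.8 mL/min × 60 min/h ÷ 1000 mL/L = 3.888 L/h
Maintenance: replace elimination → rate = CL × Css = 3.888 × 30 = 116.6 mg/h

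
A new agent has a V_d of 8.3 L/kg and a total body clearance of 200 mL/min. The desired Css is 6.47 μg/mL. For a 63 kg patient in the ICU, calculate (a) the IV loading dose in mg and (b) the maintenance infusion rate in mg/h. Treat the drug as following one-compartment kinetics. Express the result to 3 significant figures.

(a) 3380 mg; (b) 77.6 mg/h

Vd = 8.3 L/kg × 63 kg = 522.9 L
Loading: fill Vd to C_target → 522.9 L × 6.47 mg/L = 3383 mg
CL = 200 mL/min × 60/1000 = 12.00 L/h
Maintenance: replace elimination → rate = CL × Css = 12.00 × 6.47 = 77.64 mg/h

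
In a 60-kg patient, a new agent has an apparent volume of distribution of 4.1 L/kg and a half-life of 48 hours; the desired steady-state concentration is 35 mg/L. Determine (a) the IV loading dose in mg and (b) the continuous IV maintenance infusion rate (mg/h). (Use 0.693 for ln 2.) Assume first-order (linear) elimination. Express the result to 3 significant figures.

(a) 8610 mg; (b) 124 mg/h

Total Vd = 4.1 × 60 = 246.0 L
LD = Vd × C = 246.0 × 35 = 8610 mg
CL = 0.693 × Vd / t½ = 0.693 × 246.0 / 48 = 3.552 L/h
Infusion rate = CL × Css = 3.552 × 35 = 124.3 mg/h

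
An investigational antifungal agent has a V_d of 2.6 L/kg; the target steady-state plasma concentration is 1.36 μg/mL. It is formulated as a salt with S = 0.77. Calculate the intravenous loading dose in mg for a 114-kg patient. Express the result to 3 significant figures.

Total Vd = 2.6 × 114 = 296.4 L
The loading dose fills Vd to the target concentration.
LD = Vd × C / S = 296.4 × 1.360 / 0.77 = 523.5 mg

524 mg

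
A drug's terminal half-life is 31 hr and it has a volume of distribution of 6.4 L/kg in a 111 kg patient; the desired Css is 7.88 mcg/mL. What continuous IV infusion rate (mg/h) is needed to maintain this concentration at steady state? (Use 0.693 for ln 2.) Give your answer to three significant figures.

Vd(total) = 111 kg × 6.4 L/kg = 710.4 L
k = 0.693/31 = 0.02235 h⁻¹, so CL = k·Vd = 0.02235 × 710.4 = 15.88 L/h
Infusion rate = CL × Css = 15.88 × 7.88 = 125.1 mg/h

125 mg/h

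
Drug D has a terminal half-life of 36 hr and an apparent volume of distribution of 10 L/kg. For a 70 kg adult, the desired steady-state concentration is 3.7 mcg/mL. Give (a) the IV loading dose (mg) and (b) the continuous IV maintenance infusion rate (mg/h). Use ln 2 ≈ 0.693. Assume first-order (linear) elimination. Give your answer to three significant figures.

Vd = 10 L/kg × 70 kg = 700.0 L
LD = Vd × C = 700.0 × 3.7 = 2590 mg
CL = 0.693 × Vd / t½ = 0.693 × 700.0 / 36 = 13.48 L/h
Infusion rate = CL × Css = 13.48 × 3.7 = 49.88 mg/h

(a) 2590 mg; (b) 49.9 mg/h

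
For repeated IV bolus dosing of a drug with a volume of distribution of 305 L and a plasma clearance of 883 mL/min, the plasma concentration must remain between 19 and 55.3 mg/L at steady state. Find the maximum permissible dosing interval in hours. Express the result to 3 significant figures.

CL = 883 mL/min × 60/1000 = 52.98 L/h
k = CL / Vd = 52.98 / 305.0 = 0.1737 h⁻¹
Between IV bolus doses, concentration decays as C = C₀·e^(−kτ), so C_peak/C_trough = e^(kτ).
τ_max = ln(C_peak/C_trough) / k = ln(55.3/19) / 0.1737 = 1.068 / 0.1737 = 6.149 h

6.15 h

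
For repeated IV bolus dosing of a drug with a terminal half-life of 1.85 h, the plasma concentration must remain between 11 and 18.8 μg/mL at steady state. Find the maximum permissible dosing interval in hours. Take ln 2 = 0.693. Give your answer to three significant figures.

k = 0.693 / t½ = 0.693 / 1.85 = 0.3746 h⁻¹
Between IV bolus doses, concentration decays as C = C₀·e^(−kτ), so C_peak/C_trough = e^(kτ).
τ_max = ln(C_peak/C_trough) / k = ln(18.8/11) / 0.3746 = 0.5360 / 0.3746 = 1.431 h

1.43 h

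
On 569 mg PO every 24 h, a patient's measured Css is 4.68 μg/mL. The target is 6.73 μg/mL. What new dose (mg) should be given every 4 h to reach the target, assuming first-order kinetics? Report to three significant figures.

136 mg

For first-order elimination, Css ∝ F·D/(CL·τ); F and CL are unchanged, so Css ∝ D/τ.
D₂ = D₁ × (Css,target / Css,current) × (τ₂/τ₁) = 569 × (6.73/4.68) × (4/24) = 136.4 mg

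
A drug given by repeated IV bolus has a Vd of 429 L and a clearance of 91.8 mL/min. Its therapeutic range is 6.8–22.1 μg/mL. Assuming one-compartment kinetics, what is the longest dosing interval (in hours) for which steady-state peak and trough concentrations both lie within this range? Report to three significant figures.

CL = 91.8 mL/min × 60/1000 = 5.508 L/h
k = CL / Vd = 5.508 / 429.0 = 0.01284 h⁻¹
Between IV bolus doses, concentration decays as C = C₀·e^(−kτ), so C_peak/C_trough = e^(kτ).
τ_max = ln(C_peak/C_trough) / k = ln(22.1/6.8) / 0.01284 = 1.179 / 0.01284 = 91.82 h

91.8 h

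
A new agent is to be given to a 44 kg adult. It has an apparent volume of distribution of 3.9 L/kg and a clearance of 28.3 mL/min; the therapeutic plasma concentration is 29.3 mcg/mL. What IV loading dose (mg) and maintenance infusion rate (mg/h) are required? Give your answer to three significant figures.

(a) 5030 mg; (b) 49.8 mg/h

Vd(total) = 44 kg × 3.9 L/kg = 171.6 L
Loading: fill Vd to C_target → 171.6 L × 29.3 mg/L = 5028 mg
CL = 28.3 mL/min × 60/1000 = 1.698 L/h
Maintenance infusion rate = CL × Css = 1.698 × 29.3 = 49.75 mg/h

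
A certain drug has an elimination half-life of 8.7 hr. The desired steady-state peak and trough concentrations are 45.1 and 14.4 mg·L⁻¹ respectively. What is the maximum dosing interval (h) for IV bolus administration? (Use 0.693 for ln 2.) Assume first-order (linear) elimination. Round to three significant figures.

k = 0.693 / t½ = 0.693 / 8.7 = 0.07966 h⁻¹
Between IV bolus doses, concentration decays as C = C₀·e^(−kτ), so C_peak/C_trough = e^(kτ).
τ_max = ln(C_peak/C_trough) / k = ln(45.1/14.4) / 0.07966 = 1.142 / 0.07966 = 14.34 h

14.3 h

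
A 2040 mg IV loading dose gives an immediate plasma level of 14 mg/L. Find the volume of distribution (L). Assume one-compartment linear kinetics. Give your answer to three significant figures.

Immediately after an IV bolus, C₀ = Dose / Vd, so Vd = Dose / C₀.
Vd = 2040 / 14 = 145.7 L

146 L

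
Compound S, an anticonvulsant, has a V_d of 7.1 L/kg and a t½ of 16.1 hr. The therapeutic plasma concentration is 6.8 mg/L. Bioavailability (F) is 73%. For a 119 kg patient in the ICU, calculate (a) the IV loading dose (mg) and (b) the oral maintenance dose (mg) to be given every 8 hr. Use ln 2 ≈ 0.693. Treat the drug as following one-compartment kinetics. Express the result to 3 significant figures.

Vd(total) = 119 kg × 7.1 L/kg = 844.9 L
LD = Vd × C = 844.9 × 6.8 = 5745 mg
CL = 0.693 × Vd / t½ = 0.693 × 844.9 / 16.1 = 36.37 L/h
D = CL × Css × τ / F = 36.37 × 6.8 × 8 / 0.73 = 2710 mg

(a) 5750 mg; (b) 2710 mg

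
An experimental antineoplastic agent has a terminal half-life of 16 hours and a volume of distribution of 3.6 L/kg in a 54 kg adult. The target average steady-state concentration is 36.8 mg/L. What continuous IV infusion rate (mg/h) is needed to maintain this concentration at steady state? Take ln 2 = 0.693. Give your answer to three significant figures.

Total Vd = 3.6 × 54 = 194.4 L
CL = 0.693 × Vd / t½ = 0.693 × 194.4 / 16 = 8.420 L/h
Infusion rate = CL × Css = 8.420 × 36.8 = 309.9 mg/h

310 mg/h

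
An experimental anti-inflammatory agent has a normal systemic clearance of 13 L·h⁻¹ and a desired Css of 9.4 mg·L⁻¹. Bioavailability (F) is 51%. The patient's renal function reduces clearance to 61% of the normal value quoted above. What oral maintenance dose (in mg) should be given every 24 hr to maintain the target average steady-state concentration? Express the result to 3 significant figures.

Patient clearance = 0.61 × 13.00 = 7.930 L/h
D = CL × Css × τ / F = 7.930 × 9.4 × 24 / 0.51 = 3508 mg

3510 mg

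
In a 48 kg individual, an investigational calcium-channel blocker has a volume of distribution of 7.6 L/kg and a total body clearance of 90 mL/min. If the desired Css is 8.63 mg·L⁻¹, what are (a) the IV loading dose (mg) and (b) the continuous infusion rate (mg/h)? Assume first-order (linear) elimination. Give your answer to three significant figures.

(a) 3150 mg; (b) 46.6 mg/h

Vd = 7.6 L/kg × 48 kg = 364.8 L
Loading: fill Vd to C_target → 364.8 L × 8.63 mg/L = 3148 mg
Convert clearance: 90 mL/min × 60 min/h ÷ 1000 mL/L = 5.400 L/h
Maintenance: replace elimination → rate = CL × Css = 5.400 × 8.63 = 46.60 mg/h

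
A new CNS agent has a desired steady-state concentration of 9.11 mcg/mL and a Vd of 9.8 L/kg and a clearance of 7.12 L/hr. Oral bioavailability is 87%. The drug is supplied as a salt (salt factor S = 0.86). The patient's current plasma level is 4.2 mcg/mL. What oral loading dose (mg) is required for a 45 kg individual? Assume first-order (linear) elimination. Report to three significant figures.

2890 mg

Vd(total) = 45 kg × 9.8 L/kg = 441.0 L
Concentration deficit ΔC = 9.11 − 4.2 = 4.910 mg/L
LD = Vd × ΔC / F / S = 441.0 × 4.910 / 0.87 / 0.86 = 2894 mg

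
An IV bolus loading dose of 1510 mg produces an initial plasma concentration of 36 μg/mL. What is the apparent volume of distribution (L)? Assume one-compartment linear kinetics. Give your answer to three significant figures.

41.9 L

Immediately after an IV bolus, C₀ = Dose / Vd, so Vd = Dose / C₀.
Vd = 1510 / 36 = 41.94 L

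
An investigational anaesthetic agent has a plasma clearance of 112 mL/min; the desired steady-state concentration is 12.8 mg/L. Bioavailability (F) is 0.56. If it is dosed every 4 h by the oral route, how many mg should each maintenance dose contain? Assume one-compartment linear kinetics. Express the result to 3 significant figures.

614 mg

CL = 112 mL/min × 60/1000 = 6.720 L/h
D = CL × Css × τ / F = 6.720 × 12.8 × 4 / 0.56 = 614.4 mg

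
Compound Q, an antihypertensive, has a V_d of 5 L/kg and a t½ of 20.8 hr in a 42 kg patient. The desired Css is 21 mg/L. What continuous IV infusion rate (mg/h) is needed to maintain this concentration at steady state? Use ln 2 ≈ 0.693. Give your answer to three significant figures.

Total Vd = 5 × 42 = 210.0 L
CL = 0.693 × Vd / t½ = 0.693 × 210.0 / 20.8 = 6.997 L/h
Infusion rate = CL × Css = 6.997 × 21 = 146.9 mg/h

147 mg/h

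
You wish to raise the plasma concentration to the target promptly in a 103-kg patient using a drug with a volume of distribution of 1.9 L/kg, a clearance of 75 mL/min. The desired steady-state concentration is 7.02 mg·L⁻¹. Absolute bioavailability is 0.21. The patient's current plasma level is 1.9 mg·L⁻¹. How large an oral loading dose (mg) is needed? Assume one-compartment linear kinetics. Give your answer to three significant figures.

4770 mg

Total Vd = 1.9 × 103 = 195.7 L
The loading dose fills Vd to the target concentration.
Concentration deficit ΔC = 7.02 − 1.9 = 5.120 mg/L
LD = Vd × ΔC / F = 195.7 × 5.120 / 0.21 = 4771 mg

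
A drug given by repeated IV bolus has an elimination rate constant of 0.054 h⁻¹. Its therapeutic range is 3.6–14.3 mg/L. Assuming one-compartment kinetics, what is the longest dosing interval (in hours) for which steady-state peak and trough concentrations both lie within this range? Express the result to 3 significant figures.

25.5 h

Between IV bolus doses, concentration decays as C = C₀·e^(−kτ), so C_peak/C_trough = e^(kτ).
τ_max = ln(C_peak/C_trough) / k = ln(14.3/3.6) / 0.05400 = 1.379 / 0.05400 = 25.54 h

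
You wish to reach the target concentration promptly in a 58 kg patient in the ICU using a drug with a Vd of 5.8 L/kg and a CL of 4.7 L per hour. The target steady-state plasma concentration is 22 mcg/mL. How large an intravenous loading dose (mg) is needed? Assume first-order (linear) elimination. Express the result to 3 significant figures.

Vd(total) = 58 kg × 5.8 L/kg = 336.4 L
LD = Vd × C = 336.4 × 22.00 = 7401 mg

7400 mg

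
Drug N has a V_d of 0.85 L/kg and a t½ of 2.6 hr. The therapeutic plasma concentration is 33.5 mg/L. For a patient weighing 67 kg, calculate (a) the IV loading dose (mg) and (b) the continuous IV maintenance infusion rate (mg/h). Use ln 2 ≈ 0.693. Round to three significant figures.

Vd(total) = 67 kg × 0.85 L/kg = 56.95 L
LD = Vd × C = 56.95 × 33.5 = 1908 mg
CL = 0.693 × Vd / t½ = 0.693 × 56.95 / 2.6 = 15.18 L/h
Infusion rate = CL × Css = 15.18 × 33.5 = 508.5 mg/h

(a) 1910 mg; (b) 509 mg/h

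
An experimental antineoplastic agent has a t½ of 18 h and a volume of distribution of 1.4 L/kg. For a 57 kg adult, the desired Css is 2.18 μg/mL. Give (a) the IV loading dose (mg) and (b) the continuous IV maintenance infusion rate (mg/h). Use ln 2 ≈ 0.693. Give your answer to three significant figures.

Total Vd = 1.4 × 57 = 79.80 L
LD = Vd × C = 79.80 × 2.18 = 174.0 mg
CL = 0.693 × Vd / t½ = 0.693 × 79.80 / 18 = 3.072 L/h
Infusion rate = CL × Css = 3.072 × 2.18 = 6.697 mg/h

(a) 174 mg; (b) 6.70 mg/h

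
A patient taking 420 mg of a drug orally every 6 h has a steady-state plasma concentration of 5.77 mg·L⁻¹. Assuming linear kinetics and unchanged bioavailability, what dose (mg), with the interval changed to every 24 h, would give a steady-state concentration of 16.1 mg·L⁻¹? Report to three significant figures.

4690 mg

With linear kinetics, Css is proportional to dose rate (D/τ) at fixed clearance.
D₂ = D₁ × (Css,target / Css,current) × (τ₂/τ₁) = 420 × (16.1/5.77) × (24/6) = 4688 mg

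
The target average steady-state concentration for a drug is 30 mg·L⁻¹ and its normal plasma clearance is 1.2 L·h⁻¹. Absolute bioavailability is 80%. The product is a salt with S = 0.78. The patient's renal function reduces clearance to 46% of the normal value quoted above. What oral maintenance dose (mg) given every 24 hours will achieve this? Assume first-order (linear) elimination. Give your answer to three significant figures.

Patient clearance = 0.46 × 1.200 = 0.5520 L/h
D = CL × Css × τ / F / S = 0.5520 × 30 × 24 / 0.8 / 0.78 = 636.9 mg

637 mg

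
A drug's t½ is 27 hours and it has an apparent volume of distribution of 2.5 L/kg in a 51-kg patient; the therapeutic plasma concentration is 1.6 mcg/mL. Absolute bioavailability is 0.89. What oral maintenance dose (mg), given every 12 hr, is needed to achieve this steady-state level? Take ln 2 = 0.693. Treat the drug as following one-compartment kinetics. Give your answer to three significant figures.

Vd(total) = 51 kg × 2.5 L/kg = 127.5 L
CL = ln 2 · Vd / t½ = 0.693 × 127.5 / 27 = 3.273 L/h
D = CL × Css × τ / F = 3.273 × 1.6 × 12 / 0.89 = 70.61 mg

70.6 mg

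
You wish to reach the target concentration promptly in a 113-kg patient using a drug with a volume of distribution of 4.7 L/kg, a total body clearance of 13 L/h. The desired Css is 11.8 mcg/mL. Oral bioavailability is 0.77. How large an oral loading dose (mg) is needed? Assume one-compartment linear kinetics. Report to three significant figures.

Total Vd = 4.7 × 113 = 531.1 L
The loading dose fills Vd to the target concentration; clearance is irrelevant here.
LD = Vd × C / F = 531.1 × 11.80 / 0.77 = 8139 mg

8140 mg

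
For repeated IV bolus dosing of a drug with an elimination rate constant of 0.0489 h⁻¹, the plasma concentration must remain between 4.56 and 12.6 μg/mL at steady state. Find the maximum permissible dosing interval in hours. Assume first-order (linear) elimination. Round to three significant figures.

20.8 h

Between IV bolus doses, concentration decays as C = C₀·e^(−kτ), so C_peak/C_trough = e^(kτ).
τ_max = ln(C_peak/C_trough) / k = ln(12.6/4.56) / 0.04890 = 1.016 / 0.04890 = 20.78 h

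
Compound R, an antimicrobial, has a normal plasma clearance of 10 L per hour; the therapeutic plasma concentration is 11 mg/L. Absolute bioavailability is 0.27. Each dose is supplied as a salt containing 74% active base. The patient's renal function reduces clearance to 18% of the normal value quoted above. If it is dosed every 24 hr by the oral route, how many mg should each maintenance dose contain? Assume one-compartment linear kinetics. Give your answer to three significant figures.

2380 mg

Patient clearance = 0.18 × 10.00 = 1.800 L/h
At steady state, dose per interval replaces the amount cleared in that interval: F·S·D/τ = CL·Css.
D = CL × Css × τ / F / S = 1.800 × 11 × 24 / 0.27 / 0.74 = 2378 mg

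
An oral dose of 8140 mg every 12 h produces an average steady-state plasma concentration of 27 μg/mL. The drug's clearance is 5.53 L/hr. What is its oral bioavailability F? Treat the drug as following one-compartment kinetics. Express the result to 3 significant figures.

0.220

F·D/τ = CL·Css at steady state → F = CL·Css·τ / D.
F = 5.53 × 27 × 12 / 8140 = 0.220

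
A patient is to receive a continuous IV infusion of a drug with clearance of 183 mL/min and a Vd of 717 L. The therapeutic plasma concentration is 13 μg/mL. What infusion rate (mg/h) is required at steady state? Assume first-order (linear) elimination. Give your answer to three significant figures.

CL = 183 mL/min × 60/1000 = 10.98 L/h
At steady state, infusion rate equals elimination rate: rate in = CL × Css.
Infusion rate = CL · Css = 10.98 L/h × 13 mg/L = 142.7 mg/h

143 mg/h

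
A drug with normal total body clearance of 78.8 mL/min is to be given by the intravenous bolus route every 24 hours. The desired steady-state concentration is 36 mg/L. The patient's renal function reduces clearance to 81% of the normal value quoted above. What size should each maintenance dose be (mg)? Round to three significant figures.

CL = 78.8 mL/min × 60/1000 = 4.728 L/h
Patient clearance = 0.81 × 4.728 = 3.830 L/h
D = CL × Css × τ = 3.830 × 36 × 24 = 3309 mg

3310 mg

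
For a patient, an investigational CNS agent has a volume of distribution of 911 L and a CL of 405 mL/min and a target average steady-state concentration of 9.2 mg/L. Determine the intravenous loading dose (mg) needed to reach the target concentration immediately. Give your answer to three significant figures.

LD = Vd × C = 911.0 × 9.200 = 8381 mg

8380 mg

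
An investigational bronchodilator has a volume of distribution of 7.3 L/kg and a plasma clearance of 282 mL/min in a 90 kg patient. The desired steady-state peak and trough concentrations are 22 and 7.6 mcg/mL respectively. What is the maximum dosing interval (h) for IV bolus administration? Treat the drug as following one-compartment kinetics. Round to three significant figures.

41.3 h

Total Vd = 7.3 × 90 = 657.0 L
CL = 282 mL/min = 282 × 0.06 = 16.92 L/h
k = CL / Vd = 16.92 / 657.0 = 0.02575 h⁻¹
Between IV bolus doses, concentration decays as C = C₀·e^(−kτ), so C_peak/C_trough = e^(kτ).
τ_max = ln(C_peak/C_trough) / k = ln(22/7.6) / 0.02575 = 1.063 / 0.02575 = 41.28 h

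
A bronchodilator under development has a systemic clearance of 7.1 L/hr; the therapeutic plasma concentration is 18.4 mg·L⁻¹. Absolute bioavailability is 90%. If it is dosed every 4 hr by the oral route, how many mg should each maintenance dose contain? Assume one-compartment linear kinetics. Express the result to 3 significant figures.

581 mg

D = CL × Css × τ / F = 7.100 × 18.4 × 4 / 0.9 = 580.6 mg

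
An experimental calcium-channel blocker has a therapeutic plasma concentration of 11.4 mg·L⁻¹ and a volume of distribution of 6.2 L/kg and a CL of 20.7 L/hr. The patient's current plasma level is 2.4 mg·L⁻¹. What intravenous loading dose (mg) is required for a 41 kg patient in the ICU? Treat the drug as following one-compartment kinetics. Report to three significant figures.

Vd = 6.2 L/kg × 41 kg = 254.2 L
LD is governed by Vd — clearance does not enter the loading-dose calculation.
Concentration deficit ΔC = 11.4 − 2.4 = 9.000 mg/L
LD = Vd × ΔC = 254.2 × 9.000 = 2288 mg

2290 mg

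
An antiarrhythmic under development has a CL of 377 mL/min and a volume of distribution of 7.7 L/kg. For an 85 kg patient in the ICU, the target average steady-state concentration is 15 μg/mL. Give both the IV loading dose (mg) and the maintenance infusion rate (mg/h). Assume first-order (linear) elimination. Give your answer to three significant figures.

Vd(total) = 85 kg × 7.7 L/kg = 654.5 L
Loading: fill Vd to C_target → 654.5 L × 15 mg/L = 9818 mg
CL = 377 mL/min × 60/1000 = 22.62 L/h
Maintenance infusion rate = CL × Css = 22.62 × 15 = 339.3 mg/h

(a) 9820 mg; (b) 339 mg/h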